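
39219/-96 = -409+ 15/32 = -  408.53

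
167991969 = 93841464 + 74150505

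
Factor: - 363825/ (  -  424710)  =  2^( - 1)*5^1*7^2*11^(  -  1) * 13^( - 1) = 245/286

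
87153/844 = 103 + 221/844 =103.26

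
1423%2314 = 1423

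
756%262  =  232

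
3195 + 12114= 15309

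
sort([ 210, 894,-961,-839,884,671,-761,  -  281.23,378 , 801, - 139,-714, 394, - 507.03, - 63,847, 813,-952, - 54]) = [ - 961,-952,- 839, - 761,- 714, - 507.03,-281.23,  -  139, - 63 ,-54,210, 378,  394, 671,801,813, 847, 884, 894] 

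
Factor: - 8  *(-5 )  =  40  =  2^3*5^1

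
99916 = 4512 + 95404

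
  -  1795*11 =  - 19745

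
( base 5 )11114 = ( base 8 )1420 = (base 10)784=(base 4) 30100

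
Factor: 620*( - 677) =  - 419740 = - 2^2*5^1 *31^1*677^1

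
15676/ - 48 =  - 327 + 5/12 = - 326.58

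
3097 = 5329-2232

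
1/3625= 1/3625 = 0.00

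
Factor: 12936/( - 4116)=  - 2^1*7^ ( - 1 ) * 11^1 = -22/7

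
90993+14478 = 105471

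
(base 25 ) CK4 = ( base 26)blm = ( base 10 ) 8004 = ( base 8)17504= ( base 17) 1abe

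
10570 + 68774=79344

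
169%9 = 7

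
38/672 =19/336 = 0.06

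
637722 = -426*( - 1497 ) 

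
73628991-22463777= 51165214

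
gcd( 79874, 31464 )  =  2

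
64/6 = 10+2/3 = 10.67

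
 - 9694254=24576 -9718830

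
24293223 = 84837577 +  - 60544354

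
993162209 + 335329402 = 1328491611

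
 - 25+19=-6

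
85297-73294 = 12003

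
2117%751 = 615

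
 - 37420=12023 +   -  49443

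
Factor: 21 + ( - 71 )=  - 2^1*5^2 = - 50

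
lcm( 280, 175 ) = 1400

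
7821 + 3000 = 10821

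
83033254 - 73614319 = 9418935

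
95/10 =9 + 1/2 = 9.50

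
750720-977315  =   - 226595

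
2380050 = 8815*270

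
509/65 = 7 + 54/65 =7.83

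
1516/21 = 72 + 4/21=72.19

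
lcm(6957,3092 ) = 27828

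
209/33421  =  11/1759 = 0.01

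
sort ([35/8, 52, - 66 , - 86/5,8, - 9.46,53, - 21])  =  [ -66,-21, - 86/5, - 9.46,35/8,  8, 52, 53] 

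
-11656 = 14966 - 26622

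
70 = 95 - 25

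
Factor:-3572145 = -3^2*5^1*163^1*487^1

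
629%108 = 89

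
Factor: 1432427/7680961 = 43^(-1) * 178627^( - 1)*  1432427^1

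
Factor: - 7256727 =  - 3^2*19^1*42437^1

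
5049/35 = 5049/35 =144.26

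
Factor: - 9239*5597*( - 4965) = 3^1*  5^1*29^1*193^1*331^1*9239^1 =256743541095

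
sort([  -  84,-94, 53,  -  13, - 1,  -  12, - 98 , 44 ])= [ - 98, - 94,-84, - 13, - 12, - 1, 44, 53] 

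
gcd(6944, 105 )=7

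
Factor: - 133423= - 23^1*5801^1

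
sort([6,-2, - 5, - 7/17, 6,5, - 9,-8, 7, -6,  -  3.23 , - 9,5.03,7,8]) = [-9, - 9, - 8, - 6, - 5,-3.23, - 2, - 7/17,5, 5.03 , 6, 6, 7,7,8]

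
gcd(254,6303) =1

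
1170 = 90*13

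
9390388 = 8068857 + 1321531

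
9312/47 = 9312/47 = 198.13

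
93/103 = 93/103 = 0.90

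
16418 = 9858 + 6560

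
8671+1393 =10064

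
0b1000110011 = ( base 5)4223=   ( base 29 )jc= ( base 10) 563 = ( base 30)in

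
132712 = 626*212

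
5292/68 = 77 +14/17 = 77.82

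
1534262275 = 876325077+657937198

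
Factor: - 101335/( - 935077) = 5^1 * 11^( - 1 )*13^ ( - 1 )*503^( - 1)*1559^1 = 7795/71929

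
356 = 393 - 37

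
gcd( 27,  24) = 3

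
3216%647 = 628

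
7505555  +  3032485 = 10538040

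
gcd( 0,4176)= 4176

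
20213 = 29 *697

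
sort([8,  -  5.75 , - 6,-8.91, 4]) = [ - 8.91, - 6,-5.75, 4,  8] 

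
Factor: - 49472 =-2^6*773^1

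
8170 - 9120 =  -950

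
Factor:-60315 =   -  3^1*5^1*4021^1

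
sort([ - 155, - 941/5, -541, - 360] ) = [ - 541, - 360,-941/5, - 155] 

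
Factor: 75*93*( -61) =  - 425475= - 3^2*5^2 * 31^1*61^1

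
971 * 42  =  40782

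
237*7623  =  1806651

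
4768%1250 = 1018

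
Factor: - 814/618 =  - 407/309 = - 3^( - 1)*11^1*37^1*103^( - 1 ) 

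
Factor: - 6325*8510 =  - 53825750 = -2^1* 5^3*11^1*23^2*37^1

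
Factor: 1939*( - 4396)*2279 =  - 2^2*7^2*43^1* 53^1 * 157^1*277^1 = - 19425840476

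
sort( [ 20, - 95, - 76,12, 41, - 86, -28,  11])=[  -  95, - 86, - 76, - 28, 11 , 12,  20, 41]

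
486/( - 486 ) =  - 1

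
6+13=19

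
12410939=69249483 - 56838544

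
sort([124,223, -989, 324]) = [ - 989,124,223,324 ] 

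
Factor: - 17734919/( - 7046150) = 2^( - 1 )*5^( - 2 ) * 19^( - 1)*41^1 * 7417^( - 1) * 432559^1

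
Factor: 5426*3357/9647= 18215082/9647 =2^1* 3^2*11^(-1)*373^1*877^ ( - 1 )*2713^1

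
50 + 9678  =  9728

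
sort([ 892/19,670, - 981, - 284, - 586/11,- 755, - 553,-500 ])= [-981, - 755, - 553, - 500,-284, - 586/11,892/19, 670]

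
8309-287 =8022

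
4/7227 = 4/7227 = 0.00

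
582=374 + 208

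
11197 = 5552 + 5645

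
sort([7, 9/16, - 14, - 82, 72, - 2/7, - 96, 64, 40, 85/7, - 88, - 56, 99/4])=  [ - 96,- 88, - 82, - 56, - 14, - 2/7, 9/16,7,  85/7, 99/4, 40, 64, 72]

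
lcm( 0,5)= 0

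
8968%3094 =2780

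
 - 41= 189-230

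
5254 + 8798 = 14052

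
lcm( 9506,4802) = 465794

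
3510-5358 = -1848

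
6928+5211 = 12139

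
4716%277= 7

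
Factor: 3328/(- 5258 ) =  - 1664/2629=- 2^7 * 11^ ( - 1) * 13^1*239^(-1 ) 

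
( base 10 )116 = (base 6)312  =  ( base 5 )431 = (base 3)11022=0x74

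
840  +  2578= 3418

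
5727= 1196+4531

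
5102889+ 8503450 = 13606339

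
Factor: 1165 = 5^1  *233^1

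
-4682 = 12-4694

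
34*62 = 2108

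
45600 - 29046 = 16554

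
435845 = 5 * 87169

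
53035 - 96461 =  - 43426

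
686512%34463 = 31715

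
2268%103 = 2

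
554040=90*6156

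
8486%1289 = 752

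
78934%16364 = 13478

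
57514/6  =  28757/3 = 9585.67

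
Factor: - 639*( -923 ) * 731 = 431141607 = 3^2*13^1*17^1*43^1*71^2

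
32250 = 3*10750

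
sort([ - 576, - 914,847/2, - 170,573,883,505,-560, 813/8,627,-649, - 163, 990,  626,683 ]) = [ - 914,-649, - 576  ,  -  560, - 170, - 163,813/8,847/2, 505 , 573,626,627,683,883, 990]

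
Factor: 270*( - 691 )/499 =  -186570/499 = - 2^1*3^3 * 5^1*499^ (-1 )*691^1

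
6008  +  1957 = 7965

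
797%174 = 101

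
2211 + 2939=5150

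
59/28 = 2 + 3/28 = 2.11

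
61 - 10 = 51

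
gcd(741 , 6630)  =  39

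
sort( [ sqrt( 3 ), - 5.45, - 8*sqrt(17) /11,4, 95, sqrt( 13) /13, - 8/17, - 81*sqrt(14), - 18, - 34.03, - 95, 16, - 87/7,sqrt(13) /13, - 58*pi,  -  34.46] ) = [-81*sqrt( 14), - 58*pi, -95, - 34.46, -34.03, - 18, - 87/7, - 5.45, - 8*sqrt(17)/11, - 8/17, sqrt( 13) /13, sqrt( 13 )/13, sqrt( 3 ),4, 16,95 ] 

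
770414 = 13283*58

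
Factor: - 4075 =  - 5^2 * 163^1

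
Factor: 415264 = 2^5 * 19^1*683^1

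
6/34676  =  3/17338 = 0.00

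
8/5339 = 8/5339=0.00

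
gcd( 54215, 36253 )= 7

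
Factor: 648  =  2^3*3^4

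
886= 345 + 541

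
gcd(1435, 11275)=205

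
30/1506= 5/251=0.02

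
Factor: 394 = 2^1*197^1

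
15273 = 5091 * 3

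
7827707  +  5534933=13362640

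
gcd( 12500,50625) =625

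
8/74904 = 1/9363= 0.00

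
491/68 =7 + 15/68  =  7.22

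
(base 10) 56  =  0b111000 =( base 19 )2I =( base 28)20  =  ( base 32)1O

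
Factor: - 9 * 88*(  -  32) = 2^8*3^2 * 11^1 = 25344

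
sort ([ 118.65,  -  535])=[ - 535,  118.65]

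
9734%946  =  274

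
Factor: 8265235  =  5^1*11^1*103^1*1459^1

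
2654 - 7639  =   - 4985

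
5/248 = 5/248=0.02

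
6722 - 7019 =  - 297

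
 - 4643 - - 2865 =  - 1778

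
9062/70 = 129 + 16/35 = 129.46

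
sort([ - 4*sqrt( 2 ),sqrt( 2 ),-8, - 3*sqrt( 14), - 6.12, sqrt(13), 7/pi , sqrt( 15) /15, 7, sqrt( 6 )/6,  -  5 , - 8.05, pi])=[ - 3 *sqrt(14), - 8.05, - 8, - 6.12,  -  4*sqrt ( 2), - 5, sqrt( 15 ) /15,sqrt( 6)/6,sqrt( 2),  7/pi, pi,sqrt(13), 7] 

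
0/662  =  0 =0.00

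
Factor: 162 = 2^1* 3^4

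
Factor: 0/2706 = 0^1 = 0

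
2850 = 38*75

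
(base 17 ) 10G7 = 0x1448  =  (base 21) bg5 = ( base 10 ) 5192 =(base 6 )40012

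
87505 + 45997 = 133502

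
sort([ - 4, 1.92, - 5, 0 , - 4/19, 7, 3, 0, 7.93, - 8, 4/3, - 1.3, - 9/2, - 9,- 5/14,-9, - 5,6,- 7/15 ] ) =[ - 9, -9, - 8,-5, - 5,-9/2, - 4, - 1.3, - 7/15,  -  5/14, - 4/19, 0 , 0, 4/3, 1.92,  3, 6,7, 7.93 ]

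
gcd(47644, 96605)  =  1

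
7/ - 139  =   - 1 + 132/139 = -0.05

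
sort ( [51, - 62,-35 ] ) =[ - 62,-35,51]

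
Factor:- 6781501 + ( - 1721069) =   -  8502570= -2^1*3^5*5^1 * 3499^1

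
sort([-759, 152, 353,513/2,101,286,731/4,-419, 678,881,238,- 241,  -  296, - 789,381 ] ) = [  -  789,  -  759,-419, - 296, - 241,101, 152,731/4 , 238,513/2, 286,  353,381,678, 881]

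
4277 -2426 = 1851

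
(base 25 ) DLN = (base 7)34200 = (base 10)8673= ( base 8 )20741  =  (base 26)clf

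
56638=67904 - 11266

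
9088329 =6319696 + 2768633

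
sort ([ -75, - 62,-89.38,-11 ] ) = [ - 89.38,-75, - 62,-11 ]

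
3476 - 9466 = - 5990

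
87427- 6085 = 81342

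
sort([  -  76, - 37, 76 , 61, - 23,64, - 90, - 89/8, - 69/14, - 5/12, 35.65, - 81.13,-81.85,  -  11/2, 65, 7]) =[-90,-81.85, - 81.13, - 76,  -  37,-23, - 89/8,- 11/2, - 69/14 , - 5/12, 7, 35.65,61,64, 65,76 ]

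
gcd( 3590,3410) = 10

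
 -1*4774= -4774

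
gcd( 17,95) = 1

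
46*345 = 15870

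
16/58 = 8/29 = 0.28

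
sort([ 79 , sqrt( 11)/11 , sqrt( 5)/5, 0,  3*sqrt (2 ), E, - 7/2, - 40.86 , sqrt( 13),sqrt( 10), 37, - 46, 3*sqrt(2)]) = [ - 46, - 40.86,-7/2,0,sqrt( 11 )/11, sqrt(5)/5,E , sqrt(10), sqrt( 13), 3*sqrt(2) , 3 *sqrt(2),37, 79]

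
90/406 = 45/203  =  0.22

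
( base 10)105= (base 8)151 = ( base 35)30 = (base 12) 89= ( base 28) 3L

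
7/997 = 7/997 = 0.01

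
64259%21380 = 119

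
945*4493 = 4245885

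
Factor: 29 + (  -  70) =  - 41^1   =  - 41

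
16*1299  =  20784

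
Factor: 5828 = 2^2*31^1* 47^1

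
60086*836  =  50231896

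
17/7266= 17/7266  =  0.00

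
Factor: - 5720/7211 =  - 2^3*5^1*11^1 *13^1*7211^( - 1 ) 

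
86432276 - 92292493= -5860217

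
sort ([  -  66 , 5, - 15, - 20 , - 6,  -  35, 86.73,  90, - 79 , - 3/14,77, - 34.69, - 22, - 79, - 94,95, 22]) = [ - 94, - 79, - 79, - 66, - 35 , - 34.69 , - 22 , - 20,  -  15, - 6 , - 3/14,  5,  22, 77 , 86.73, 90, 95] 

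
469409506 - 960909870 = - 491500364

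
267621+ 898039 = 1165660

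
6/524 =3/262=0.01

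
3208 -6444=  - 3236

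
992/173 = 5 + 127/173=5.73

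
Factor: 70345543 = 19^2*194863^1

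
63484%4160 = 1084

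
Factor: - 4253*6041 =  - 25692373 =- 7^1*863^1*  4253^1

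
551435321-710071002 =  - 158635681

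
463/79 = 463/79 = 5.86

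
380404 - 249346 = 131058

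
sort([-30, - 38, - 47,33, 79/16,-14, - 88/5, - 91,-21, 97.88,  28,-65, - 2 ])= [ - 91, - 65,-47, - 38,  -  30, - 21 ,  -  88/5, - 14, - 2, 79/16, 28,33,97.88]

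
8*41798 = 334384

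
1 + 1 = 2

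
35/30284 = 35/30284 = 0.00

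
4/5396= 1/1349 = 0.00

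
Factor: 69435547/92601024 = 2^ (  -  6)*3^( - 1 )*307^ (-1) *859^1*1571^( -1)*80833^1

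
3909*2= 7818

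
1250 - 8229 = -6979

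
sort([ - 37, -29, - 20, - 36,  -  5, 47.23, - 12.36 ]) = [  -  37, -36,-29, - 20, - 12.36,  -  5,47.23]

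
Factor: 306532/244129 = 2^2  *  197^1*389^1  *244129^ ( - 1)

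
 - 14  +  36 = 22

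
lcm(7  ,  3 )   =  21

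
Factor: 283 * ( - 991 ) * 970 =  - 272039410=- 2^1*5^1* 97^1 * 283^1*991^1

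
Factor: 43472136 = 2^3*3^1*41^1 * 44179^1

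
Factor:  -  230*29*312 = - 2081040 = -2^4*3^1* 5^1*13^1*23^1*29^1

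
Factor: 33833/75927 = 3^(- 1 )*23^1 *1471^1*25309^( - 1 ) 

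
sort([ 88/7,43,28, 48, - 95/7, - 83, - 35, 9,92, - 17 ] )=[ - 83,-35,-17 ,  -  95/7, 9, 88/7,28, 43,48,92]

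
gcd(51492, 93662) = 2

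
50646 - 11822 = 38824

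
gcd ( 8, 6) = 2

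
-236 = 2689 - 2925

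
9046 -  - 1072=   10118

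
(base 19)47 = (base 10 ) 83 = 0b1010011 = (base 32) 2j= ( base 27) 32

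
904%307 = 290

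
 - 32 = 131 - 163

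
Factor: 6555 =3^1*  5^1*19^1*23^1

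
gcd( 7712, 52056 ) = 1928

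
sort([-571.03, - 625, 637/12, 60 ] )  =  [-625,-571.03, 637/12, 60]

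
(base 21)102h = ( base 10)9320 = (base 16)2468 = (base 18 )1ADE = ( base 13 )431C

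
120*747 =89640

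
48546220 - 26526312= 22019908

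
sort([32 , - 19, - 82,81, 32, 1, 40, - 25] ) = [ - 82, - 25,-19, 1,  32, 32, 40,  81]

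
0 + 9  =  9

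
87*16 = 1392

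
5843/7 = 5843/7=   834.71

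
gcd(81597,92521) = 1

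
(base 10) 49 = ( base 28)1L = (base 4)301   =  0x31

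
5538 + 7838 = 13376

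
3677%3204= 473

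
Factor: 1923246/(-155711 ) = -2^1*3^2*13^1*47^ ( - 1 )*3313^( - 1 )*8219^1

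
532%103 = 17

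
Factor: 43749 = 3^2*4861^1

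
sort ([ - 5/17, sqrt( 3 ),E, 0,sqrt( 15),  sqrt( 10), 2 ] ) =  [ - 5/17, 0,  sqrt( 3 ), 2,E,sqrt( 10 ),sqrt( 15)] 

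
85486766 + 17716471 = 103203237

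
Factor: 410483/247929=3^( - 1)*11^( - 2 )*601^1 = 601/363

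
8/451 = 8/451 = 0.02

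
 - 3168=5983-9151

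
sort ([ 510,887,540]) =[510, 540,  887]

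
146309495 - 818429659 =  - 672120164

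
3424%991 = 451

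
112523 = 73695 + 38828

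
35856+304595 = 340451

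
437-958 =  - 521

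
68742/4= 17185 + 1/2 =17185.50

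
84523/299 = 84523/299 = 282.69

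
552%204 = 144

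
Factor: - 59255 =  - 5^1*7^1 * 1693^1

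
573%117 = 105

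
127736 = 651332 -523596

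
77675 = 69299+8376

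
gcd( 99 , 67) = 1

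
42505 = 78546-36041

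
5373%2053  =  1267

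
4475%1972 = 531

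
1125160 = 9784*115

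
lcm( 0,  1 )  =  0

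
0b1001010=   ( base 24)32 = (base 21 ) 3b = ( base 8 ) 112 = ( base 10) 74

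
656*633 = 415248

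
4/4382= 2/2191 =0.00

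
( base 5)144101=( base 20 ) f7b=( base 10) 6151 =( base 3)22102211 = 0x1807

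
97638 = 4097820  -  4000182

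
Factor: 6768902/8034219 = 2^1 *3^( - 2)*7^1*19^1  *97^( - 1) * 9203^(-1 )*25447^1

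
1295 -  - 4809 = 6104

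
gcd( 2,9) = 1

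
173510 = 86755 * 2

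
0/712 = 0 = 0.00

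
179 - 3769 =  - 3590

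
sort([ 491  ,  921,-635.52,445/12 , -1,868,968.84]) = [ - 635.52,-1,445/12,491,868,921,968.84]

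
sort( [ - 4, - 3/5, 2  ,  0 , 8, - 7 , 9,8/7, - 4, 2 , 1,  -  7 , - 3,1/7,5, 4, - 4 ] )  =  [ -7,  -  7,  -  4, - 4 ,-4, - 3 , - 3/5 , 0,  1/7,  1,8/7,2, 2, 4 , 5,  8, 9]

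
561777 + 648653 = 1210430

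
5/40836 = 5/40836 = 0.00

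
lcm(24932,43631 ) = 174524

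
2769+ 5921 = 8690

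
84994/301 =282+16/43 = 282.37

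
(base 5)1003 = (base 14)92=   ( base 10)128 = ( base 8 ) 200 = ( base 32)40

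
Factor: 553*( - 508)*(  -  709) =2^2*7^1*79^1*127^1 * 709^1 = 199175116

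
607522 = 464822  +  142700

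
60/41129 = 60/41129 = 0.00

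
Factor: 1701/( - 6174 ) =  - 27/98 = - 2^( - 1)*3^3 * 7^( - 2 )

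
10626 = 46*231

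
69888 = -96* (-728)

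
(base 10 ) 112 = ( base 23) 4K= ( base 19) 5h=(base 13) 88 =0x70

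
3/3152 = 3/3152=0.00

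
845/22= 38 + 9/22 = 38.41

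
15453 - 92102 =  - 76649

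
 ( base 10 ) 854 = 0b1101010110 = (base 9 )1148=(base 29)10D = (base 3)1011122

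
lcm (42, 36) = 252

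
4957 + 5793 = 10750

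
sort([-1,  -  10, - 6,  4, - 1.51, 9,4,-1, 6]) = [ - 10, - 6, - 1.51, - 1, - 1, 4, 4,6, 9 ] 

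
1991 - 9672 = -7681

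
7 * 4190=29330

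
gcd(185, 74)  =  37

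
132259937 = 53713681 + 78546256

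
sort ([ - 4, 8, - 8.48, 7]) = [ - 8.48, - 4, 7,8]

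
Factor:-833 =-7^2*17^1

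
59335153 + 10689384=70024537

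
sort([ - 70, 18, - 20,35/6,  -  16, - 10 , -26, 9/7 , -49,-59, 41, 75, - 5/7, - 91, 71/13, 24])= [- 91 ,-70,-59 , - 49, - 26, - 20, - 16,-10, - 5/7, 9/7,  71/13, 35/6, 18, 24, 41, 75]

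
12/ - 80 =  - 1  +  17/20 = - 0.15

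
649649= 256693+392956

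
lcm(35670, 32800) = 2853600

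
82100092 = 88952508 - 6852416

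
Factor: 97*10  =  970 = 2^1*5^1*97^1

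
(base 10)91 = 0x5b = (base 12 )77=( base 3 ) 10101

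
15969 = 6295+9674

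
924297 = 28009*33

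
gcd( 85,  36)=1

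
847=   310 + 537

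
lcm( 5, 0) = 0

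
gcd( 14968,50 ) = 2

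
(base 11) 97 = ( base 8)152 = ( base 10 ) 106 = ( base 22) 4I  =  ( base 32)3A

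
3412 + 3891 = 7303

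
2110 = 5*422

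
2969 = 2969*1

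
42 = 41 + 1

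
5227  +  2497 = 7724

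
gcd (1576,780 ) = 4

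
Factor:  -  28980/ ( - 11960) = 2^(-1 )* 3^2*7^1*13^(-1)= 63/26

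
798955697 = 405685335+393270362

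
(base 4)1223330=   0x1AFC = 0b1101011111100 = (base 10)6908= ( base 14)2736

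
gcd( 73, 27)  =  1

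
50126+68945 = 119071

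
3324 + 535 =3859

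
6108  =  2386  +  3722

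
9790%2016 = 1726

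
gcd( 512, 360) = 8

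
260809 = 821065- 560256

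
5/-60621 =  - 5/60621 = -  0.00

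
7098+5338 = 12436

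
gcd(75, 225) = 75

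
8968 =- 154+9122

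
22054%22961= 22054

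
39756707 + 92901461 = 132658168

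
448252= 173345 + 274907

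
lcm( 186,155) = 930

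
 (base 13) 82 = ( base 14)78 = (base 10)106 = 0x6A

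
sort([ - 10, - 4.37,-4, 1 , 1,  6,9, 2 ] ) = [ - 10, - 4.37, - 4 , 1, 1,2, 6, 9] 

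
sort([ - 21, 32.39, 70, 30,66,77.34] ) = [ - 21,30,32.39 , 66, 70  ,  77.34 ] 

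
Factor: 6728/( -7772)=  - 2^1*29^1*67^(-1)= - 58/67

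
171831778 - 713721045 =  - 541889267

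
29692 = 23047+6645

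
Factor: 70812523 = 311^1*227693^1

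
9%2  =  1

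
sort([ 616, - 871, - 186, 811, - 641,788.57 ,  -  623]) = [  -  871,  -  641, - 623,-186,616,  788.57,  811]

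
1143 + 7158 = 8301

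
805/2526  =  805/2526=   0.32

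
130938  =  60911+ 70027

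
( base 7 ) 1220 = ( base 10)455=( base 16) 1c7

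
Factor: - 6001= - 17^1*353^1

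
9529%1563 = 151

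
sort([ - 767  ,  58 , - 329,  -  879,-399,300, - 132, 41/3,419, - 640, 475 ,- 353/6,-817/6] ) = [ - 879,-767 ,-640,-399 , - 329,-817/6, - 132 ,-353/6, 41/3,58, 300, 419 , 475]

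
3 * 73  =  219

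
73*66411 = 4848003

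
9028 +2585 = 11613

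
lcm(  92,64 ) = 1472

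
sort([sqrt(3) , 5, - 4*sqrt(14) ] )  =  [ - 4 * sqrt( 14 ),sqrt(3),5 ] 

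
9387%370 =137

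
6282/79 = 6282/79 = 79.52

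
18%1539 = 18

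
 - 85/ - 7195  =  17/1439 = 0.01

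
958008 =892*1074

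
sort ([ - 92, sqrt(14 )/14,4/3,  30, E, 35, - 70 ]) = [ - 92, - 70, sqrt( 14 ) /14, 4/3, E , 30,35 ] 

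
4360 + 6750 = 11110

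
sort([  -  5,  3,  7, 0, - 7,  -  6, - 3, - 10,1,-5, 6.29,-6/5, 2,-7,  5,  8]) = [-10, - 7, -7, - 6,  -  5, - 5, -3, - 6/5, 0, 1, 2, 3, 5,6.29, 7,8]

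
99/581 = 99/581 = 0.17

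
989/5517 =989/5517 = 0.18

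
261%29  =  0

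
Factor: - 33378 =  -2^1*3^1*5563^1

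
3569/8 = 446 + 1/8 = 446.12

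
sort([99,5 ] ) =[5, 99]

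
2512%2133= 379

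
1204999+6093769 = 7298768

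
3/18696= 1/6232 = 0.00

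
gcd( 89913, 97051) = 43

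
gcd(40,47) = 1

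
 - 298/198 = -149/99= -1.51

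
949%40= 29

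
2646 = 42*63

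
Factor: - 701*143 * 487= - 48818341=-  11^1*13^1*487^1*701^1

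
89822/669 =134 + 176/669 = 134.26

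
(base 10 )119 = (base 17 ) 70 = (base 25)4J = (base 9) 142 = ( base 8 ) 167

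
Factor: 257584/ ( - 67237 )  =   - 272/71 = -2^4 *17^1 *71^( - 1)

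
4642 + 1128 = 5770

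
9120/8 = 1140 = 1140.00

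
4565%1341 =542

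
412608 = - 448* ( - 921 ) 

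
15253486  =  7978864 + 7274622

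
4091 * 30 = 122730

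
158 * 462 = 72996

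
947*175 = 165725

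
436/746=218/373=0.58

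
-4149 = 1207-5356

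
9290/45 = 206 + 4/9 = 206.44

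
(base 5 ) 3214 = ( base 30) EE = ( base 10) 434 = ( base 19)13G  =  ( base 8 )662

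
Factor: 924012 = 2^2*3^2*25667^1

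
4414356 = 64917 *68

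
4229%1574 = 1081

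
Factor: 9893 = 13^1*761^1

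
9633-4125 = 5508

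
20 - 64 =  - 44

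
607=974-367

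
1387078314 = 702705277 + 684373037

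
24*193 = 4632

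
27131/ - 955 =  - 29 + 564/955 = - 28.41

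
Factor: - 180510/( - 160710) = 547/487 = 487^(- 1)*547^1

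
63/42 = 3/2   =  1.50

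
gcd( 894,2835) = 3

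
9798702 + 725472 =10524174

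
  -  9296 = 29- 9325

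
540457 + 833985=1374442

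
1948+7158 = 9106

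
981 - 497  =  484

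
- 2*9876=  - 19752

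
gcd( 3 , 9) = 3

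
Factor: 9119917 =41^1*222437^1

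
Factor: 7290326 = 2^1 * 97^1 * 37579^1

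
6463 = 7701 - 1238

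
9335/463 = 9335/463 = 20.16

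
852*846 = 720792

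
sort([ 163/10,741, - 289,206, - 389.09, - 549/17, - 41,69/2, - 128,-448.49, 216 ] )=[- 448.49,  -  389.09, - 289,-128, -41,-549/17, 163/10,  69/2, 206 , 216,741 ] 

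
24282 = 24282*1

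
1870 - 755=1115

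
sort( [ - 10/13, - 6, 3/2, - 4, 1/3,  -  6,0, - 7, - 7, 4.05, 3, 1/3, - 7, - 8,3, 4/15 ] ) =[  -  8, - 7, - 7 ,  -  7, - 6,- 6, - 4,  -  10/13,0, 4/15, 1/3 , 1/3, 3/2,3, 3, 4.05 ]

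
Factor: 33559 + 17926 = 5^1*7^1*1471^1=51485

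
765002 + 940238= 1705240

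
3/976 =3/976 = 0.00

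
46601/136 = 342+89/136 = 342.65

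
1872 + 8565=10437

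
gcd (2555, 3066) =511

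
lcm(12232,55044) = 110088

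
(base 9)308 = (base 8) 373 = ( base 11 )209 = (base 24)AB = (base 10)251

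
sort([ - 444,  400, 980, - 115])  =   [ - 444, - 115,400,  980]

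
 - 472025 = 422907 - 894932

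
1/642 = 1/642 = 0.00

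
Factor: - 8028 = -2^2*3^2*223^1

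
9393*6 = 56358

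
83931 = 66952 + 16979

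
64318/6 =10719+ 2/3 = 10719.67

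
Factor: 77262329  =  59^1*1309531^1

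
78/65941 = 78/65941  =  0.00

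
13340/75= 177 + 13/15 = 177.87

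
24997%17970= 7027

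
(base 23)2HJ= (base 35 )16x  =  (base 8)2674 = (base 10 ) 1468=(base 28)1oc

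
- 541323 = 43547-584870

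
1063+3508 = 4571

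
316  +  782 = 1098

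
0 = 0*4925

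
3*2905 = 8715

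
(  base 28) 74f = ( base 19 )FAA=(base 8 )12757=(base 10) 5615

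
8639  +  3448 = 12087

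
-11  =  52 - 63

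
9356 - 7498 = 1858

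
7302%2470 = 2362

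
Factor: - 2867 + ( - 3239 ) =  - 6106 = - 2^1 *43^1*71^1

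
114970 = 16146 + 98824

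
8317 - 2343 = 5974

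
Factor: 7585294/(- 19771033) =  - 2^1*19^1*433^1 * 461^1*19771033^( - 1 ) 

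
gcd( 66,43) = 1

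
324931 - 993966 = -669035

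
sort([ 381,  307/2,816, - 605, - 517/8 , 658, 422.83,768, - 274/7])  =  [-605,  -  517/8,  -  274/7, 307/2, 381, 422.83,658,  768, 816 ]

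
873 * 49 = 42777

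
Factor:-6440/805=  - 2^3 =- 8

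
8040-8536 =-496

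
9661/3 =9661/3 = 3220.33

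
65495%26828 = 11839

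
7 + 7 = 14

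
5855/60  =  1171/12 = 97.58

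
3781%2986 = 795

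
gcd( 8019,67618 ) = 1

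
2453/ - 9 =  - 273 + 4/9 = - 272.56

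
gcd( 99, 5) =1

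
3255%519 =141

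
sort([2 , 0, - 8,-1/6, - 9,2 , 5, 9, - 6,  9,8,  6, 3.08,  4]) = [- 9,  -  8, - 6,-1/6, 0,2 , 2,  3.08,4,5,  6, 8,  9 , 9]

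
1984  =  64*31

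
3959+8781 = 12740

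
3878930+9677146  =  13556076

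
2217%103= 54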